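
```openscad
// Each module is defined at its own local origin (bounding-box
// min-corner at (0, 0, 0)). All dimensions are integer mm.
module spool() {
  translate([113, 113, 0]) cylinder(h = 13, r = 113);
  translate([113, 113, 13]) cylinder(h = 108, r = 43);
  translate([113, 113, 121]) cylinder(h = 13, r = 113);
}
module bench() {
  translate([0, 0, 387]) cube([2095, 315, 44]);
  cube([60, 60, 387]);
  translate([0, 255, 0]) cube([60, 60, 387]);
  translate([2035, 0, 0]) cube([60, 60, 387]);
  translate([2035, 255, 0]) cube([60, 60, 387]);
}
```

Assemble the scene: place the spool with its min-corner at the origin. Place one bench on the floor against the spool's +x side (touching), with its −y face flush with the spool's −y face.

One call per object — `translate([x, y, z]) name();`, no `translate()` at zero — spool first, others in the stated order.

spool();
translate([226, 0, 0]) bench();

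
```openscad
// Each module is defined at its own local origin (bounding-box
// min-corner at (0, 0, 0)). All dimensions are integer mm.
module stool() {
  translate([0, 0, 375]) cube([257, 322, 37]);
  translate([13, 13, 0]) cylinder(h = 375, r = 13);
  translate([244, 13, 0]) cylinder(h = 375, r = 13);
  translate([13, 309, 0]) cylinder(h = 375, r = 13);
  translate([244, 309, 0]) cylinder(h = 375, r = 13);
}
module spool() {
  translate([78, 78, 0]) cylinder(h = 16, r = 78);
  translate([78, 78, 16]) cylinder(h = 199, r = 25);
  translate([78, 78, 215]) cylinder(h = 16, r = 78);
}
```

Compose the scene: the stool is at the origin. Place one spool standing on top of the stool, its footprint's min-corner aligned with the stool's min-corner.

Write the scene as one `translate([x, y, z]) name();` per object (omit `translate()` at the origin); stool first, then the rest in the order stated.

stool();
translate([0, 0, 412]) spool();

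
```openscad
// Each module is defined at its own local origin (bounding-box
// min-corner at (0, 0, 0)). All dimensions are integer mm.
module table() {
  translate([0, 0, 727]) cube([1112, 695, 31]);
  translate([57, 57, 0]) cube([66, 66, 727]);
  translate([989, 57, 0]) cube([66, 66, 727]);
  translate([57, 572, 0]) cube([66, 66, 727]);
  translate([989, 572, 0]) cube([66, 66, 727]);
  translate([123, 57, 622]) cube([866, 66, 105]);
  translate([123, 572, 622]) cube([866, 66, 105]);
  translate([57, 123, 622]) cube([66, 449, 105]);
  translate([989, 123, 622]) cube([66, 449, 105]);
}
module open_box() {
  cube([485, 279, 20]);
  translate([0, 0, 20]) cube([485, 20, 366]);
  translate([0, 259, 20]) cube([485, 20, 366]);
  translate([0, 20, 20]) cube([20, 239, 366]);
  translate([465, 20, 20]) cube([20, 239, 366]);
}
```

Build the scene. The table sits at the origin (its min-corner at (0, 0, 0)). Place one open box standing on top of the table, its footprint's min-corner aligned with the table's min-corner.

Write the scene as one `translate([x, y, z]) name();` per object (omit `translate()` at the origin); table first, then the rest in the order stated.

table();
translate([0, 0, 758]) open_box();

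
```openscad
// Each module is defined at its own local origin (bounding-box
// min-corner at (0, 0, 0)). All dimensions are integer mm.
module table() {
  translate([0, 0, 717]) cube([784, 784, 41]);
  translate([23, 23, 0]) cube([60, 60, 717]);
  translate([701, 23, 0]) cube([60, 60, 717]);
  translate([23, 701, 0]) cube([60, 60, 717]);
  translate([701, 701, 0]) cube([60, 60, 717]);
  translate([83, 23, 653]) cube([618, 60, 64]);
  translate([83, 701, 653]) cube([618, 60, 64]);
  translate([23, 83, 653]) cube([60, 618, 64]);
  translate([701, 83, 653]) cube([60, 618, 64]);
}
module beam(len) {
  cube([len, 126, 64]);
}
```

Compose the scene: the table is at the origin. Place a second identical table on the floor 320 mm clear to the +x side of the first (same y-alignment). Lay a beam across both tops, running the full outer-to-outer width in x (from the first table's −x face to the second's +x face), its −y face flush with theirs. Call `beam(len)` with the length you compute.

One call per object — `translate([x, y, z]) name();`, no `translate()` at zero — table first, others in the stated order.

table();
translate([1104, 0, 0]) table();
translate([0, 0, 758]) beam(1888);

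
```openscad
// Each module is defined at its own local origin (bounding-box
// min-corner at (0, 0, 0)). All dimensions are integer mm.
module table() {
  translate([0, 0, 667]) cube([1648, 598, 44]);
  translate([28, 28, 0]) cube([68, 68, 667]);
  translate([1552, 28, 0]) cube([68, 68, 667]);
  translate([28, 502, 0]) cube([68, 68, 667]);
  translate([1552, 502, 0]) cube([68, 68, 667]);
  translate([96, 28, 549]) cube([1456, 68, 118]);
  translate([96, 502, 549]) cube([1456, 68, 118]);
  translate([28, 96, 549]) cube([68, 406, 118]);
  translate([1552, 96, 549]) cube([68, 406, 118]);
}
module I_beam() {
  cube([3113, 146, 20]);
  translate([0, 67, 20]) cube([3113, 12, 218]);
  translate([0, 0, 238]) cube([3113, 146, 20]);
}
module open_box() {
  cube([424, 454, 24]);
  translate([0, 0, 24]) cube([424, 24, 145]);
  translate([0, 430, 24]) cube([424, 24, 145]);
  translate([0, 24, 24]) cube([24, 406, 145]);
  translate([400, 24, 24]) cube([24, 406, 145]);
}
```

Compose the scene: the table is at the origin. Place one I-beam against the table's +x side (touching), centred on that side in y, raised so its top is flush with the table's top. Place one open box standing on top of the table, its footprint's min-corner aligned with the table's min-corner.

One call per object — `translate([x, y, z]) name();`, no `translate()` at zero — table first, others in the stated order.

table();
translate([1648, 226, 453]) I_beam();
translate([0, 0, 711]) open_box();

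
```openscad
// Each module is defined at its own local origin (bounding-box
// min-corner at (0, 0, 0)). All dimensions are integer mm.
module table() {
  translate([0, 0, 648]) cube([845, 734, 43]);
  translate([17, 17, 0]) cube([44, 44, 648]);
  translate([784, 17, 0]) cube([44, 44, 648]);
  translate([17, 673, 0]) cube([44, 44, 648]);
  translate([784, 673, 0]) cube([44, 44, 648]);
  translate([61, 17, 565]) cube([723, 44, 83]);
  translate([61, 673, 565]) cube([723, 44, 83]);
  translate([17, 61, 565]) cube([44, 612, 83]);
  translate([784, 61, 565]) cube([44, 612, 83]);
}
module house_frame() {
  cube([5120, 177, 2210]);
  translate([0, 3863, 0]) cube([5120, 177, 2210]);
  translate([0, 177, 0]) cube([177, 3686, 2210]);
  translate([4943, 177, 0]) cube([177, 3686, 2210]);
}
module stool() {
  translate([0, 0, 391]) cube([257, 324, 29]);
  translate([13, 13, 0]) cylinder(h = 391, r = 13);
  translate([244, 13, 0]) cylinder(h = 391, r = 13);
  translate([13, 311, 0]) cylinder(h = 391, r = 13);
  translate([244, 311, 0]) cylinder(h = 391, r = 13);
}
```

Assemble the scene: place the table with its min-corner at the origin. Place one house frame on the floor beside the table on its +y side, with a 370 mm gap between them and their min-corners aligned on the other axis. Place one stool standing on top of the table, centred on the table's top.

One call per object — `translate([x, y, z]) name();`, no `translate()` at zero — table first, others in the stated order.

table();
translate([0, 1104, 0]) house_frame();
translate([294, 205, 691]) stool();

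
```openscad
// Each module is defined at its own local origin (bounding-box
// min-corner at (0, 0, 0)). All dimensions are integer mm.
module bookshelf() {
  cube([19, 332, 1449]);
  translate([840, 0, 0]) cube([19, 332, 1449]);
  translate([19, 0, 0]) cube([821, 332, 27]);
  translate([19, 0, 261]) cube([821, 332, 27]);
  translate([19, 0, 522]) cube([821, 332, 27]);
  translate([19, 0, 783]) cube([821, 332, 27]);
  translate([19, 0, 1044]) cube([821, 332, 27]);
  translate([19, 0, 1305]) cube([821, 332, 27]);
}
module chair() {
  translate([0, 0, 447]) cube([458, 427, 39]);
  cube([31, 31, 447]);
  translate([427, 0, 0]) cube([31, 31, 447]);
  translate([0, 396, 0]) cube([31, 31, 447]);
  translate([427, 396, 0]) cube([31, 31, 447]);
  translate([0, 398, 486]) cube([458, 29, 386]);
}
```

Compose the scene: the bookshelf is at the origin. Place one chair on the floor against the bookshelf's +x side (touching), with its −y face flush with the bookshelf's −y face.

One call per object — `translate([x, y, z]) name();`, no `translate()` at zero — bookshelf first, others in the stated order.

bookshelf();
translate([859, 0, 0]) chair();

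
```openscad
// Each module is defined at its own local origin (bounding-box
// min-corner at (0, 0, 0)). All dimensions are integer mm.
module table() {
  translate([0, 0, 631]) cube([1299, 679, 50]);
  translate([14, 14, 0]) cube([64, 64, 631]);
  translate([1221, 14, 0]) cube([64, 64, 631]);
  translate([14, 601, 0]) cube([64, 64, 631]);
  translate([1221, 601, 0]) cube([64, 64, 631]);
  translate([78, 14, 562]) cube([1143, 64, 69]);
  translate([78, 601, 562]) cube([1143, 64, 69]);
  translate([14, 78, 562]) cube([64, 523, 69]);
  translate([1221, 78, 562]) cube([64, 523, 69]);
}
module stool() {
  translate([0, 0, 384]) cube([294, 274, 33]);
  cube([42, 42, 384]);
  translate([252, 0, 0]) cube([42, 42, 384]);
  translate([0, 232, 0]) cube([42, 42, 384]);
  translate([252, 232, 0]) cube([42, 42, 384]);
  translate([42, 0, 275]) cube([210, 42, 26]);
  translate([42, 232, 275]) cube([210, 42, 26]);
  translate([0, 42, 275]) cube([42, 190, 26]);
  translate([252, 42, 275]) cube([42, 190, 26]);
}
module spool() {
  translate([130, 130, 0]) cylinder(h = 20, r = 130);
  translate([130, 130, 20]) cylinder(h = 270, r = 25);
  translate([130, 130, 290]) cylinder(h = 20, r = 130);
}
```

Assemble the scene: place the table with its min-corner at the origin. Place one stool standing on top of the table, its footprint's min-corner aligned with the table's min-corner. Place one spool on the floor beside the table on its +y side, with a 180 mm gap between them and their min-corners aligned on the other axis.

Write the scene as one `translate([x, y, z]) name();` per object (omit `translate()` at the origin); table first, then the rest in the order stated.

table();
translate([0, 0, 681]) stool();
translate([0, 859, 0]) spool();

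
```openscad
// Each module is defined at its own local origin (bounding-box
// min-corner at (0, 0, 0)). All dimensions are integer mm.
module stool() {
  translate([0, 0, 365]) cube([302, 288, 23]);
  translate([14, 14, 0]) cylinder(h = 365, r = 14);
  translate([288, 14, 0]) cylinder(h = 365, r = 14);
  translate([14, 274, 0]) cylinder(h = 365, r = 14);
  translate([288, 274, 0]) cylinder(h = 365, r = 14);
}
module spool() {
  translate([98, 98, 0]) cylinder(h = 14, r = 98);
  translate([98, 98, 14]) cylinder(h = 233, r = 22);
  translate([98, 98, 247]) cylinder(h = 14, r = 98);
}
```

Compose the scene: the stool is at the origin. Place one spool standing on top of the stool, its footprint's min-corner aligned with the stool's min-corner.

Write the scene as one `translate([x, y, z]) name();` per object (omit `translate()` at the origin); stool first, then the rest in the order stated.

stool();
translate([0, 0, 388]) spool();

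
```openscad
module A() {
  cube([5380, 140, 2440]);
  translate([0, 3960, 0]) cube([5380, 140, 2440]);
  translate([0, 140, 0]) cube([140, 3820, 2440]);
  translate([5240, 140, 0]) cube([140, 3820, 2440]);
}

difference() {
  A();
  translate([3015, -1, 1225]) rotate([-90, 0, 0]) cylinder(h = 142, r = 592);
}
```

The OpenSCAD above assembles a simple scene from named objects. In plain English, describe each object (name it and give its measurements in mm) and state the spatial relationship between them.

A is a box-shaped house frame (walls only): outside footprint 5380×4100 mm, wall height 2440 mm, wall thickness 140 mm. The two y-facing walls run the full x-width; the two x-facing walls fit between the inner faces of the y-facing walls.

The house frame has a circular hole of radius 592 mm through its front wall, centred at (x = 3015, z = 1225).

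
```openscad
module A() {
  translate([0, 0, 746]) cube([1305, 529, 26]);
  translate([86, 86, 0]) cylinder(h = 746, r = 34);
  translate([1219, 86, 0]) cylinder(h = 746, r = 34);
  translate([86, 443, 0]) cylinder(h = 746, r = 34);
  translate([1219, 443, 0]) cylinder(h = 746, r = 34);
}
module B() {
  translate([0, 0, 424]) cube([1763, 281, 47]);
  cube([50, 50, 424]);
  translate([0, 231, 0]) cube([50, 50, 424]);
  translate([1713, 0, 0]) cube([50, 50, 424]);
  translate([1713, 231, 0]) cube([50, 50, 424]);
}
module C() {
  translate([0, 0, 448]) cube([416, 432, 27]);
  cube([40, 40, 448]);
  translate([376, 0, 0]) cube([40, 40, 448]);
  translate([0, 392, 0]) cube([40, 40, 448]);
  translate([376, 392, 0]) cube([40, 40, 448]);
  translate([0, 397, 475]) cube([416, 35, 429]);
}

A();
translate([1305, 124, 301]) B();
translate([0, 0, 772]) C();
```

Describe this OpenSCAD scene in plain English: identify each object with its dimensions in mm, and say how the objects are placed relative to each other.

A is a table: top 1305 mm (x) × 529 mm (y), 26 mm thick, upper face at z = 772 mm, on four round legs of 68 mm diameter, each leg's bounding box inset 52 mm from the nearest pair of top edges, running from z = 0 to the bottom of the top.

B is a bench: a 1763×281 mm seat slab, 47 mm thick, top at z = 471 mm, on four 50×50 mm square legs flush with the seat corners and standing on z = 0.

C is a chair: 416×432 mm seat, 27 mm thick, top at z = 475 mm, on four 40 mm square corner legs flush with the seat edges. A 35 mm thick backrest slab spans the full seat width, extending 429 mm above the seat top, its back face flush with the seat's +y edge.

The bench is beside the table with their tops flush at z = 772. The chair is on top of the table.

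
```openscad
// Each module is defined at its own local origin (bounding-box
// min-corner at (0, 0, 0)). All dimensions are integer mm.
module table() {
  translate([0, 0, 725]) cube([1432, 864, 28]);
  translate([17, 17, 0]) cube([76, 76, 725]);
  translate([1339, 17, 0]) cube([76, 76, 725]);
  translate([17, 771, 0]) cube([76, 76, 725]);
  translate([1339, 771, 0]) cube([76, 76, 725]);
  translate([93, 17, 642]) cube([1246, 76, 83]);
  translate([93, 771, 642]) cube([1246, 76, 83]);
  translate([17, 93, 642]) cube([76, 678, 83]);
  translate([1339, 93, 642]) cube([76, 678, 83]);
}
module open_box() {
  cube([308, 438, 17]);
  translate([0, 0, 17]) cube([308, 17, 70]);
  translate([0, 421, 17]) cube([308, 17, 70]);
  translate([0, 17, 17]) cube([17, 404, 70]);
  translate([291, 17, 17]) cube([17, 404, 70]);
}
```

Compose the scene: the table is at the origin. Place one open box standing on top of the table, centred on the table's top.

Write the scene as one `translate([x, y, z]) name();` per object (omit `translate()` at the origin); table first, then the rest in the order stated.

table();
translate([562, 213, 753]) open_box();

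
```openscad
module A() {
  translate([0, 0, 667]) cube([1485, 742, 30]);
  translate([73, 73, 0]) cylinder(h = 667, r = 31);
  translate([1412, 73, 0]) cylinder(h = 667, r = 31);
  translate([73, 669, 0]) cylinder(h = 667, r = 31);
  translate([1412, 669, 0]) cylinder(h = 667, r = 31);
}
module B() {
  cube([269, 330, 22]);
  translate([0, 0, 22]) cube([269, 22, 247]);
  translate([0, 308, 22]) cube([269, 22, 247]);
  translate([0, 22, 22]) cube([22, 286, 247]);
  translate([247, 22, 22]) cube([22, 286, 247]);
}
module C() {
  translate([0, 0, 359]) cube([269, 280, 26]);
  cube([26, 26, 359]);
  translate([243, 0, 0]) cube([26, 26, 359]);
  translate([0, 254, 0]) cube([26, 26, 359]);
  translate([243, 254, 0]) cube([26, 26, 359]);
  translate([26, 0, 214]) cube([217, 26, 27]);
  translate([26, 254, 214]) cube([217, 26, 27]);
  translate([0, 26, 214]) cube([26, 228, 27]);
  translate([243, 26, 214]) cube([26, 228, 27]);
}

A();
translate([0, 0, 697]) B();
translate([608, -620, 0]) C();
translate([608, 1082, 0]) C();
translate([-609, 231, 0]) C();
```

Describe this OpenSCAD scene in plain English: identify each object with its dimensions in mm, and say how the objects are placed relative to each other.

A is a table with a 1485×742 mm rectangular top, 30 mm thick, top surface at z = 697 mm, supported by four round legs of 62 mm diameter, each leg's bounding box inset 42 mm from the nearest pair of top edges, running from the floor.

B is an open storage box with external size 269×330×269 mm and wall thickness 22 mm (the base is also 22 mm thick). The base covers the whole footprint; the four walls stand on the base, with the y-facing walls full-width and the x-facing walls fitting between their inner faces.

C is a four-legged stool. The seat is 269×280 mm, 26 mm thick, top at z = 385 mm. It stands on four square legs, each 26×26 mm in cross-section, from z = 0 to the seat underside, each flush with a corner of the seat. Four stretchers, 26 mm wide and 27 mm tall, connect adjacent legs with their undersides at z = 214 mm, each running between the inner faces of the legs it joins and aligned with the legs' outer faces on the other axis.

The open box is on top of the table. Three stools sit around the table at the −y, +y, −x sides.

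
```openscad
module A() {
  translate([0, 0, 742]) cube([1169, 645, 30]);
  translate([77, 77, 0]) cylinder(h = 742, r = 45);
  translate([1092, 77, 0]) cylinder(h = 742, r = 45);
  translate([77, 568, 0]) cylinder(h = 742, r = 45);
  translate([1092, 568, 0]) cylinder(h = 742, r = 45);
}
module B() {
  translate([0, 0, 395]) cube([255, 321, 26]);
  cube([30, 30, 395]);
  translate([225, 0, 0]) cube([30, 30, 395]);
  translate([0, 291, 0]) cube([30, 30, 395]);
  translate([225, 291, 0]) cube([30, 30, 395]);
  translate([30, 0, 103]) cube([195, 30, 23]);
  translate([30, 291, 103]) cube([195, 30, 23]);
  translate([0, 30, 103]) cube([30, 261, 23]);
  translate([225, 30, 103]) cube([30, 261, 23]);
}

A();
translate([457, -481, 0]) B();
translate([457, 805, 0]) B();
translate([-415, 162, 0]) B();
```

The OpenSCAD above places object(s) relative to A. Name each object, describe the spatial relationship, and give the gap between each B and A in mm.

A is a table. B is a stool. Three stools sit around the table at the −y, +y, −x sides. The gap between each stool and the table is 160 mm.

Each stool's nearest face is 160 mm from the table's bounding box.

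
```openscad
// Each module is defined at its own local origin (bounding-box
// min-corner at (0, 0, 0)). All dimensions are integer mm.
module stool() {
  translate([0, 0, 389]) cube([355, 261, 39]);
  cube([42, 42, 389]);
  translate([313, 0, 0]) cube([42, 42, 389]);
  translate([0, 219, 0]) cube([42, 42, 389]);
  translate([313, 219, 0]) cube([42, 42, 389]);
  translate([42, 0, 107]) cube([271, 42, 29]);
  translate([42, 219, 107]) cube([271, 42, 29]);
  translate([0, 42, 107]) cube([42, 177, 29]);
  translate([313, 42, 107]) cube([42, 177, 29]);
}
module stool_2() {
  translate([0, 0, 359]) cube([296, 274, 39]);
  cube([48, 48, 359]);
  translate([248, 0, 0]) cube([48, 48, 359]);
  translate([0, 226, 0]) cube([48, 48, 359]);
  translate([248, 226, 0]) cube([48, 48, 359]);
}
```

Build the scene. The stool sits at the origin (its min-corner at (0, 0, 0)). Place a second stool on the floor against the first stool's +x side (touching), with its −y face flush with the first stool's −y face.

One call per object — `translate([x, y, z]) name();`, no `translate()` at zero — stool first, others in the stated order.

stool();
translate([355, 0, 0]) stool_2();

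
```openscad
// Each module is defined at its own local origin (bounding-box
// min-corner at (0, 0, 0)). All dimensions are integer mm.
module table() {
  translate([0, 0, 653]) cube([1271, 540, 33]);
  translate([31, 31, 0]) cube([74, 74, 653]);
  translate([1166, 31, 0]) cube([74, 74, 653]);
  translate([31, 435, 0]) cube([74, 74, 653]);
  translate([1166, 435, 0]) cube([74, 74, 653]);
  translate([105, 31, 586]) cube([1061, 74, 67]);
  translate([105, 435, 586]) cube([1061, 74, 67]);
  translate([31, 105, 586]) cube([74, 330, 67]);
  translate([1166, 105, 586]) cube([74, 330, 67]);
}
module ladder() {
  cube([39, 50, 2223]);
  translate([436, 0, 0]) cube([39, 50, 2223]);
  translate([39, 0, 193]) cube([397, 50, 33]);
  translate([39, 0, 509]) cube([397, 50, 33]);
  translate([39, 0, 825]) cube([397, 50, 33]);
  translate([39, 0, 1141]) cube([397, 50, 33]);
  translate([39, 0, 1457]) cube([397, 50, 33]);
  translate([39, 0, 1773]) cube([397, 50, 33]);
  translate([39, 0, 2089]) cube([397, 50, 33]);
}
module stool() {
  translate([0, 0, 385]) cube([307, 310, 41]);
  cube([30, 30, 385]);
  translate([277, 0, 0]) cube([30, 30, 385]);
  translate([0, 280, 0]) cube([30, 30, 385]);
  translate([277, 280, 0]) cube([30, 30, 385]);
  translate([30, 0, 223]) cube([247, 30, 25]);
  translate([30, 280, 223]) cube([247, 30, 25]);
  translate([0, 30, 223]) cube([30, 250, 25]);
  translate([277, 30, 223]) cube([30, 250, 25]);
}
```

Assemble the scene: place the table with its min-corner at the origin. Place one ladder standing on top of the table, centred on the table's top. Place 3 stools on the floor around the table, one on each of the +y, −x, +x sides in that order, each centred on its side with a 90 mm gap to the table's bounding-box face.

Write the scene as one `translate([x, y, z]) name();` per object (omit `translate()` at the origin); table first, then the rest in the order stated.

table();
translate([398, 245, 686]) ladder();
translate([482, 630, 0]) stool();
translate([-397, 115, 0]) stool();
translate([1361, 115, 0]) stool();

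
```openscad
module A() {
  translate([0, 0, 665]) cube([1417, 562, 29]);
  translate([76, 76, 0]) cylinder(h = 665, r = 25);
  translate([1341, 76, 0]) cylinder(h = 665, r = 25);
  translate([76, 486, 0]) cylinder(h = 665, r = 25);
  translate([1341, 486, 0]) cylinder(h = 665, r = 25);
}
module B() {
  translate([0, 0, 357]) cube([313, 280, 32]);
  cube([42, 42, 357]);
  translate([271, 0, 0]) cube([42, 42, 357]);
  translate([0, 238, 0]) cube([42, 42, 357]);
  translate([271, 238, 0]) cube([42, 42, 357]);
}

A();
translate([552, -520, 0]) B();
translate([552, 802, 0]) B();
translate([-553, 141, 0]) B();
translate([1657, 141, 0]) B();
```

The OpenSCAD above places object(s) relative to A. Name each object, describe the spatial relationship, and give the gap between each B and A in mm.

Each stool's nearest face is 240 mm from the table's bounding box.

A is a table. B is a stool. Four stools sit around the table at the −y, +y, −x, +x sides. The gap between each stool and the table is 240 mm.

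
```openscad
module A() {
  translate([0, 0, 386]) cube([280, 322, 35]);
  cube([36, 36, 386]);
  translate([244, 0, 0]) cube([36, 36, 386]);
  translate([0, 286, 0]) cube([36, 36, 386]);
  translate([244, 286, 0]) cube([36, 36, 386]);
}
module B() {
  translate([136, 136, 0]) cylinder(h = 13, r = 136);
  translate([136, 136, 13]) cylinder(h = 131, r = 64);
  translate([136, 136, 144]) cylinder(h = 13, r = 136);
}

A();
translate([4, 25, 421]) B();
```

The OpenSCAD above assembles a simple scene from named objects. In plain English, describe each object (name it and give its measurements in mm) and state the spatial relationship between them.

A is a four-legged stool. The seat is a 280×322×35 mm slab whose top surface is at z = 421 mm; four square legs, each 36×36 mm in cross-section, run from the floor (z = 0) to the underside of the seat, each flush with a corner of the seat.

B is a spool: two coaxial disc flanges of radius 136 mm and thickness 13 mm, joined by a core cylinder of radius 64 mm and height 131 mm. The lower flange rests on z = 0 and the three cylinders share a vertical axis.

The spool is on top of the stool, centred.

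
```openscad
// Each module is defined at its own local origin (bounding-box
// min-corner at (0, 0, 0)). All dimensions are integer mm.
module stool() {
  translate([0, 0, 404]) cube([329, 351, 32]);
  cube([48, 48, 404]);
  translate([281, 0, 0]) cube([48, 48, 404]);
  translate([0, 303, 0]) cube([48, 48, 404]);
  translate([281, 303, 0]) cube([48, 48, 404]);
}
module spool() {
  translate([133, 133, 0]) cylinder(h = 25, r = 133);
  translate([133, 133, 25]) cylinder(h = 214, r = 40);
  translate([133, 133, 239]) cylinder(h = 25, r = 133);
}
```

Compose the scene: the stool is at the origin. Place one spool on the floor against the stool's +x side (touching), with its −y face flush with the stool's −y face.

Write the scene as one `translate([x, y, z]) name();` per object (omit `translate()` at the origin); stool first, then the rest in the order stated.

stool();
translate([329, 0, 0]) spool();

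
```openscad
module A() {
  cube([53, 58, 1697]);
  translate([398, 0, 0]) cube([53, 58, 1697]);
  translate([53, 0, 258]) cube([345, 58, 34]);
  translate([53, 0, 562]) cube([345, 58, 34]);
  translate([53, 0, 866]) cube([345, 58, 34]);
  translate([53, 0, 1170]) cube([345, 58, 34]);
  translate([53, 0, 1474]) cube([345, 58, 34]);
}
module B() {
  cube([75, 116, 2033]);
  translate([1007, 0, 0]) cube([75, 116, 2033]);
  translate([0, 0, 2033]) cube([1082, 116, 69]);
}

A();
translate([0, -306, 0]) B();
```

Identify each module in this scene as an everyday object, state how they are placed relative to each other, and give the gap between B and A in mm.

A is a ladder. B is a door frame. The door frame is on the floor beside the ladder on its −y side. The gap between the door frame and the ladder is 190 mm.

The door frame's nearest face is 190 mm from the ladder's −y face.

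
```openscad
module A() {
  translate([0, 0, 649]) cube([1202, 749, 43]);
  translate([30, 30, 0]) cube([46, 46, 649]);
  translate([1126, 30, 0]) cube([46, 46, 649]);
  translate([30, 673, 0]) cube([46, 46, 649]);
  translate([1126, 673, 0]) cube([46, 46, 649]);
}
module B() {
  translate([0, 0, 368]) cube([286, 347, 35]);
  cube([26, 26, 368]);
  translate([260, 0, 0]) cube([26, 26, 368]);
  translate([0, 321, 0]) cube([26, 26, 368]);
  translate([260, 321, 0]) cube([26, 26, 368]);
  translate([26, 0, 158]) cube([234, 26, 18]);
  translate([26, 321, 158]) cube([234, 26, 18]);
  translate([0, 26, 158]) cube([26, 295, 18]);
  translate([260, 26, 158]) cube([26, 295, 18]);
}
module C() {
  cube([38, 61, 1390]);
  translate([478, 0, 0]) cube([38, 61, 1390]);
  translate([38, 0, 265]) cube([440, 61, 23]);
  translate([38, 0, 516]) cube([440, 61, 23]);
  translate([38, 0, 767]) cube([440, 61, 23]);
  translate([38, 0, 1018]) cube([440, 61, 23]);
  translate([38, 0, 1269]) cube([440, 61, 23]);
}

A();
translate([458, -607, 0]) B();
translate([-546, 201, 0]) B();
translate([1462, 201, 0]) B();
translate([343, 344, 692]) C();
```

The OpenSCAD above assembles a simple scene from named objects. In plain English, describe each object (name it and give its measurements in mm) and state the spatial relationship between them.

A is a table: top 1202 mm (x) × 749 mm (y), 43 mm thick, upper face at z = 692 mm, on four 46×46 mm square legs, each inset 30 mm from the nearest pair of top edges, running from z = 0 to the bottom of the top.

B is a four-legged stool. The seat is a 286×347×35 mm slab whose top surface is at z = 403 mm; four square legs, each 26×26 mm in cross-section, run from the floor (z = 0) to the underside of the seat, each flush with a corner of the seat. Four stretchers, 26 mm wide and 18 mm tall, connect adjacent legs with their undersides at z = 158 mm, each running between the inner faces of the legs it joins and aligned with the legs' outer faces on the other axis.

C is a wooden ladder with two side rails of 38×61 mm section and 1390 mm height, set 516 mm apart overall. Between them run 5 rectangular rungs (61 mm deep, 23 mm thick), front faces flush with the rails' −y face. The bottom of the first rung is 265 mm above the floor and each subsequent rung is 251 mm higher than the one below.

Three stools sit around the table at the −y, −x, +x sides. The ladder is on top of the table, centred.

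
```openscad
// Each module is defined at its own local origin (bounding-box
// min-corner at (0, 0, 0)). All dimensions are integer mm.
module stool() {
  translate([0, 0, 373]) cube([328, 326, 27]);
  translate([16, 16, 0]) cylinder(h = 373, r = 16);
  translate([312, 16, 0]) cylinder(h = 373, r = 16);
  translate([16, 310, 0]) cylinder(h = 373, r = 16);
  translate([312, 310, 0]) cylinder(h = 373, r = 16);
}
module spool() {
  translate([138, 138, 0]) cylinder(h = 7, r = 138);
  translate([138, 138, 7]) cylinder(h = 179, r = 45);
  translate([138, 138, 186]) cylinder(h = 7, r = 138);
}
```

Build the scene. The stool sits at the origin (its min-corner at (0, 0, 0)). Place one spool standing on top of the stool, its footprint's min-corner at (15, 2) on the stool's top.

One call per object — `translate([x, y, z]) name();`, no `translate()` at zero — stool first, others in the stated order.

stool();
translate([15, 2, 400]) spool();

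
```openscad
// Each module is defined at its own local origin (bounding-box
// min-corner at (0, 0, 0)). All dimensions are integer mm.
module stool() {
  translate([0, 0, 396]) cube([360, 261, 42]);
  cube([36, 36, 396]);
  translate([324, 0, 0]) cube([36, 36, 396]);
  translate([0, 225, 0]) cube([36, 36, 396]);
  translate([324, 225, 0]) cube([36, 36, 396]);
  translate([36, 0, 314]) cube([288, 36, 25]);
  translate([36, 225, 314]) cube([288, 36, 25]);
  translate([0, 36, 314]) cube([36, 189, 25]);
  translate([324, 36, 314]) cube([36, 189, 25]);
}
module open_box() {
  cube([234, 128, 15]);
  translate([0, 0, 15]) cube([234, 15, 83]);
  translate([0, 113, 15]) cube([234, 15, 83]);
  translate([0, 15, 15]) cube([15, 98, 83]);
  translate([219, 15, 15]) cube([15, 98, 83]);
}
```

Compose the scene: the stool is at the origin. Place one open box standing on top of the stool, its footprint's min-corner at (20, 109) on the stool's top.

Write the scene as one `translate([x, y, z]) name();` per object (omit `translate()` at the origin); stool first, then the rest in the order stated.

stool();
translate([20, 109, 438]) open_box();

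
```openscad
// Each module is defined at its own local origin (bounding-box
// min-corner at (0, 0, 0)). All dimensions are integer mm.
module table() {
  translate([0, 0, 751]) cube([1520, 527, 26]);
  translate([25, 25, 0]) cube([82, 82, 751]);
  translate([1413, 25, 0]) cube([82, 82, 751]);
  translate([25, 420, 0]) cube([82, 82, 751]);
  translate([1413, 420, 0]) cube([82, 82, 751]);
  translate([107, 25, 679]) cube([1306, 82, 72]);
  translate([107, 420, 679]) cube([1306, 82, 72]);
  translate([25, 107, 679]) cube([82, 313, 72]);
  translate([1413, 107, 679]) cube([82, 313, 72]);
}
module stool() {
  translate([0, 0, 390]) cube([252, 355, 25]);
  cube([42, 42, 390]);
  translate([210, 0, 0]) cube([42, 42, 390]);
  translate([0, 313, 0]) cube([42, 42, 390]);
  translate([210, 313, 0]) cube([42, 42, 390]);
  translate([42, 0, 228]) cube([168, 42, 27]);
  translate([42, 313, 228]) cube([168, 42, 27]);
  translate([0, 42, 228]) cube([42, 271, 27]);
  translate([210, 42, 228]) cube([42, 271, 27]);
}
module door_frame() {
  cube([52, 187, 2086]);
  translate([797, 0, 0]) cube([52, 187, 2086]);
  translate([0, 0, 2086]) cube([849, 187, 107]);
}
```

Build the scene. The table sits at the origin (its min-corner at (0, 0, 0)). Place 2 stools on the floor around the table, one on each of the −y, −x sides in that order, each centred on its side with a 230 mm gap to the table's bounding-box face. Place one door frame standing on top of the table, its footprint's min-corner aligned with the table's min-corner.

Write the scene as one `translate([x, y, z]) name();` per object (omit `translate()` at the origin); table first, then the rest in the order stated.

table();
translate([634, -585, 0]) stool();
translate([-482, 86, 0]) stool();
translate([0, 0, 777]) door_frame();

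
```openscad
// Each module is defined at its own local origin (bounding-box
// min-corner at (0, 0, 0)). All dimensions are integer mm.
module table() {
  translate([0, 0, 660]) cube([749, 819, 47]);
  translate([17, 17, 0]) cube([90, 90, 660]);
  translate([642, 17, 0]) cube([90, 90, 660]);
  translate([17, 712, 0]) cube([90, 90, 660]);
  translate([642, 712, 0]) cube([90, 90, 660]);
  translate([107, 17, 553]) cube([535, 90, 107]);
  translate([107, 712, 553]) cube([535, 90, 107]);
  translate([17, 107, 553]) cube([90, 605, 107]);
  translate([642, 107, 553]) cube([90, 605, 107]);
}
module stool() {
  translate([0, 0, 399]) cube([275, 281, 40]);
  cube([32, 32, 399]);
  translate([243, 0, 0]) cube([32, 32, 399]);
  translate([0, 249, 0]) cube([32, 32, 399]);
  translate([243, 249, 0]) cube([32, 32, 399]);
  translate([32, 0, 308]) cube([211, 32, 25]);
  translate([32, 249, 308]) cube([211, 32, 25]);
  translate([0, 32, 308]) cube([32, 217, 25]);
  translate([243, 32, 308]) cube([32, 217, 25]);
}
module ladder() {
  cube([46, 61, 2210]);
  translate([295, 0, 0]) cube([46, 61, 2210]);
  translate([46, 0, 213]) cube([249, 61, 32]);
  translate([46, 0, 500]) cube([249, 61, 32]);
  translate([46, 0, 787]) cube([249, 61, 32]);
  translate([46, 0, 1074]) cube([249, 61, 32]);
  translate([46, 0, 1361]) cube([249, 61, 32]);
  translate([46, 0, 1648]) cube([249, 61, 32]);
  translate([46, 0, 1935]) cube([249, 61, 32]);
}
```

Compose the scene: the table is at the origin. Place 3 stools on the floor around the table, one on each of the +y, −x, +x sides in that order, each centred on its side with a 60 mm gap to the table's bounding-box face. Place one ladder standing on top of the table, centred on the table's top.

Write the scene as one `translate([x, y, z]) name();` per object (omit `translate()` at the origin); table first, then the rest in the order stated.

table();
translate([237, 879, 0]) stool();
translate([-335, 269, 0]) stool();
translate([809, 269, 0]) stool();
translate([204, 379, 707]) ladder();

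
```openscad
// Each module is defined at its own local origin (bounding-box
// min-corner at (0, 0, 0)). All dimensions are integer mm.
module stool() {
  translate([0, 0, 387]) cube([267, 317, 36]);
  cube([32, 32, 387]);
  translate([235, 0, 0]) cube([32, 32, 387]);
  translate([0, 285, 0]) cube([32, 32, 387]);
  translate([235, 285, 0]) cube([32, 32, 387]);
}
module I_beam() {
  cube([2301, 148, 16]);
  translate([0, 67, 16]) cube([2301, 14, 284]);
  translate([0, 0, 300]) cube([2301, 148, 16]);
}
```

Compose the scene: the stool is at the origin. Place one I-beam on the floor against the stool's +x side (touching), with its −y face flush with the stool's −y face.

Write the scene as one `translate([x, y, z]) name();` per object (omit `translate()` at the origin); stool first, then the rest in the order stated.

stool();
translate([267, 0, 0]) I_beam();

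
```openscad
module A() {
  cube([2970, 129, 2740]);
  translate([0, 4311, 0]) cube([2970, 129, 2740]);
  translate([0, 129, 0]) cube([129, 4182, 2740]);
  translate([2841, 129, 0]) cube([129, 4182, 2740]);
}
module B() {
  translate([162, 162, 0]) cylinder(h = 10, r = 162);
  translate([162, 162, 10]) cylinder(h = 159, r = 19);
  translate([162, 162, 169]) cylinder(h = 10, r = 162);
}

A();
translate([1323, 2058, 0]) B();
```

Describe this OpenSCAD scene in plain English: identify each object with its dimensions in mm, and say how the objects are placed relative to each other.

A is a box-shaped house frame (walls only): outside footprint 2970×4440 mm, wall height 2740 mm, wall thickness 129 mm. The two y-facing walls run the full x-width; the two x-facing walls fit between the inner faces of the y-facing walls.

B is a spool: two coaxial disc flanges of radius 162 mm and thickness 10 mm, joined by a core cylinder of radius 19 mm and height 159 mm. The lower flange rests on z = 0 and the three cylinders share a vertical axis.

The spool sits inside the house frame, centred.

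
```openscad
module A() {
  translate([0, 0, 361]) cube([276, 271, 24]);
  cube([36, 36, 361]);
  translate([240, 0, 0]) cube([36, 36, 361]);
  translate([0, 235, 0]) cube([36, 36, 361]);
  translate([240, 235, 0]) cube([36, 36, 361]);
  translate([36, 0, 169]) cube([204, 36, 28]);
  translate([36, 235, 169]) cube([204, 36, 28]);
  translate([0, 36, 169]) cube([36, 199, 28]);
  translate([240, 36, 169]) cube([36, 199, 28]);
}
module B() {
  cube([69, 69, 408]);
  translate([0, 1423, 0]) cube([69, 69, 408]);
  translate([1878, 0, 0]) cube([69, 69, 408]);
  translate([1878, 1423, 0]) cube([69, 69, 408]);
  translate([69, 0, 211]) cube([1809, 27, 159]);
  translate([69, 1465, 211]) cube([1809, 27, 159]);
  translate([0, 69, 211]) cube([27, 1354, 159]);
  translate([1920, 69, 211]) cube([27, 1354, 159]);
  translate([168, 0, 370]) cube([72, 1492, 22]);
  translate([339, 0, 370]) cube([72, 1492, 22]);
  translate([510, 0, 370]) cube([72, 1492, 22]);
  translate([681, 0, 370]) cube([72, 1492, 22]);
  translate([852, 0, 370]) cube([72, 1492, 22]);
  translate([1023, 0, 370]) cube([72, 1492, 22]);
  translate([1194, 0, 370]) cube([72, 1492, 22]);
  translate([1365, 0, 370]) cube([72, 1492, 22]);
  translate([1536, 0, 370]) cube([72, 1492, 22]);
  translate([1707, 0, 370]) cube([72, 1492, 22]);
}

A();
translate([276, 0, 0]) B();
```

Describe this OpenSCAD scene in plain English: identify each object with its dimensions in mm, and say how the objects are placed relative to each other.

A is a four-legged stool. The seat is 276×271 mm, 24 mm thick, top at z = 385 mm. It stands on four square legs, each 36×36 mm in cross-section, from z = 0 to the seat underside, each flush with a corner of the seat. Four stretchers, 36 mm wide and 28 mm tall, connect adjacent legs with their undersides at z = 169 mm, each running between the inner faces of the legs it joins and aligned with the legs' outer faces on the other axis.

B is a bed frame 1947 mm long (x) by 1492 mm wide (y). Four 69×69 mm corner posts, 408 mm tall, at the corners of the footprint. Four rails of 27 mm thickness and 159 mm height run between adjacent posts with their undersides at z = 211 mm, their outer faces flush with the outside of the frame (the two x-running rails run between the posts' inner faces; the two y-running rails run between the posts' inner faces). 10 slats, each 72 mm wide (x) and 22 mm thick, lie across the top of the two x-running rails, running the full 1492 mm width of the frame in y; the slats are evenly spaced along x between the inner faces of the end posts with equal gaps (rounded down to the nearest mm) at the −x end and between each pair — any rounding remainder accumulates at the +x end.

The bed frame is against the stool's +x side, with their −y faces flush.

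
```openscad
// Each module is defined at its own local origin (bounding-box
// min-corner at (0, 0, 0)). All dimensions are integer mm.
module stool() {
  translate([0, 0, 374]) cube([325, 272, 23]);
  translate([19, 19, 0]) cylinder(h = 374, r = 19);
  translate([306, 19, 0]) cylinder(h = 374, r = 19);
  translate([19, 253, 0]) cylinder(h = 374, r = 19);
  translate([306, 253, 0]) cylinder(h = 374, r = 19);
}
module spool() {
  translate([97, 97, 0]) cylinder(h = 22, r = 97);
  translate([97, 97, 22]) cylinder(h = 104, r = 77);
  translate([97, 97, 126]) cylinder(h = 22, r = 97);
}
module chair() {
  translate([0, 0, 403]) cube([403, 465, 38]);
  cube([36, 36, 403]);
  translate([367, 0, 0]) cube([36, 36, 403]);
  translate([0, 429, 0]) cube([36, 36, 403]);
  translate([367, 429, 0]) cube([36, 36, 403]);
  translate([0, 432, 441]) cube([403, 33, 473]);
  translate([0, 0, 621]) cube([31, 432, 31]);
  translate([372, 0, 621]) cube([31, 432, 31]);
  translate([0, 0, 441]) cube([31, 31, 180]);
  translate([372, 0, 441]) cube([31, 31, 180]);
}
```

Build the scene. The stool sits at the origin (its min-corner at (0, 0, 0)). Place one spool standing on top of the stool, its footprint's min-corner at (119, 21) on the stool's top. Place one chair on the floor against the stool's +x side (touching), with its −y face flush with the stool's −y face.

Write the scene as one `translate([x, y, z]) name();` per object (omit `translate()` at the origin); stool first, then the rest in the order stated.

stool();
translate([119, 21, 397]) spool();
translate([325, 0, 0]) chair();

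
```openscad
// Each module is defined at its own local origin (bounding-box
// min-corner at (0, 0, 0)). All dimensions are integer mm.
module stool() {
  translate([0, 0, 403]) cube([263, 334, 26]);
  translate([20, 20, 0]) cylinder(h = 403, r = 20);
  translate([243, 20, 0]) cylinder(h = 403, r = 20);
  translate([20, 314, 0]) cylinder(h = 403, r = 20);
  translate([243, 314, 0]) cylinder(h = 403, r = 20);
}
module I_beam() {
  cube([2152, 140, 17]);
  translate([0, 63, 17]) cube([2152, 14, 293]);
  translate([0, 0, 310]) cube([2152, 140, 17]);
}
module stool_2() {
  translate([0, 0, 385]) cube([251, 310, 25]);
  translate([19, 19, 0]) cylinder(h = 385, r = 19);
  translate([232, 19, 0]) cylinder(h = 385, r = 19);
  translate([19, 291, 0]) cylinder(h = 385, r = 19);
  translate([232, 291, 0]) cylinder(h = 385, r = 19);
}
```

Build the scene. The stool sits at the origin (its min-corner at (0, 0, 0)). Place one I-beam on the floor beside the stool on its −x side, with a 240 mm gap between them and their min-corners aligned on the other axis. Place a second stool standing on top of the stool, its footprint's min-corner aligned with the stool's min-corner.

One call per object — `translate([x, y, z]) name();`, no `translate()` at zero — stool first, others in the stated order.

stool();
translate([-2392, 0, 0]) I_beam();
translate([0, 0, 429]) stool_2();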